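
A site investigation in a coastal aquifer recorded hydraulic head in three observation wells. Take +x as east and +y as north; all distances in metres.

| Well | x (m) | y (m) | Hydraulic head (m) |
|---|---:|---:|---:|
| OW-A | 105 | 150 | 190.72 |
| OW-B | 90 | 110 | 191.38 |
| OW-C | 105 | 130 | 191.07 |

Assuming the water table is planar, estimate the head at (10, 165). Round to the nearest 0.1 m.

Differences from OW-A: to OW-B (Δx, Δy, Δh) = (-15, -40, +0.66); to OW-C = (0, -20, +0.35).
Determinant of the coordinate differences = (-15)·(-20) − 0·(-40) = 300.
∂h/∂x = [(+0.66)·(-20) − (+0.35)·(-40)] / 300 = +0.002667
∂h/∂y = [(-15)·(+0.35) − 0·(+0.66)] / 300 = -0.01750
h(10, 165) = 190.72 + (+0.002667)·(-95) + (-0.01750)·(15) = 190.72 -0.253 -0.262 = 190.204 m.

190.2 m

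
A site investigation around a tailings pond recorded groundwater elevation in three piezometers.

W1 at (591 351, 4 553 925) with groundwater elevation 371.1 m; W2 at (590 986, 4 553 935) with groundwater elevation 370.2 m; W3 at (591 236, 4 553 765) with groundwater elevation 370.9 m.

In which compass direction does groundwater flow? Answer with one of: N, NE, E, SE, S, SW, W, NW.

W

With h = a·x + b·y + c and W1 as origin, the differences give:
  (-365)·a + 10·b = -0.9
  (-115)·a + (-160)·b = -0.2
Eliminate b (×(-160) and ×10, subtract): 59550·a = 146.00 → a = ∂h/∂x = +0.002452
Back-substitute: b = ∂h/∂y = -0.0005122.
Flow = −∇h = (-0.002452 east, +0.0005122 north), which points west.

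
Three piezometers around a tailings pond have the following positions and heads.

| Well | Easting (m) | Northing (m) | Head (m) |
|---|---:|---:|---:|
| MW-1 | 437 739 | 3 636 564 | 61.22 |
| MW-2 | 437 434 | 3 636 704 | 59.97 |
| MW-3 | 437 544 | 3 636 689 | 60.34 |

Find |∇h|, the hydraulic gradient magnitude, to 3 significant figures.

Differences from MW-1: to MW-2 (Δx, Δy, Δh) = (-305, 140, -1.25); to MW-3 = (-195, 125, -0.88).
Determinant of the coordinate differences = (-305)·125 − (-195)·140 = -10825.
∂h/∂x = [(-1.25)·125 − (-0.88)·140] / -10825 = +0.003053
∂h/∂y = [(-305)·(-0.88) − (-195)·(-1.25)] / -10825 = -0.002277
|∇h| = √(0.003053² + -0.002277²) = 0.003809

0.00381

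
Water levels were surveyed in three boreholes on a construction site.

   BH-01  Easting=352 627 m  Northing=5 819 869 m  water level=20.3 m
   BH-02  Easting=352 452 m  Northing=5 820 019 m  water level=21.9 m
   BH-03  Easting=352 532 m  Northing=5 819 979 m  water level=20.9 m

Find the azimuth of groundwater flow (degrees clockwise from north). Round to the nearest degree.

Differences from BH-01: to BH-02 (Δx, Δy, Δh) = (-175, 150, +1.6); to BH-03 = (-95, 110, +0.6).
Solve a·Δx + b·Δy = Δh: det = (-175)·110 − (-95)·150 = -5000.
∂h/∂x = [(+1.6)·110 − (+0.6)·150] / -5000 = -0.01720
∂h/∂y = [(-175)·(+0.6) − (-95)·(+1.6)] / -5000 = -0.009400
Flow direction (−∇h) has components (+0.01720 E, +0.009400 N).
Azimuth = atan2(E, N) = atan2(+0.01720, +0.009400) = 61.3° ≈ 061°.

061°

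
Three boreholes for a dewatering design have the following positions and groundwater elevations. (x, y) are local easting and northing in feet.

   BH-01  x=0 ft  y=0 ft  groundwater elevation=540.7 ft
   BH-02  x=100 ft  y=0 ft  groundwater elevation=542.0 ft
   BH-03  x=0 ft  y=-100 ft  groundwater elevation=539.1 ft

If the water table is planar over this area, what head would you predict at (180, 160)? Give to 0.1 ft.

∂h/∂x = (542.0 − 540.7) / (100 − 0) = +0.01300
∂h/∂y = (539.1 − 540.7) / (-100 − 0) = +0.01600
h(180, 160) = 540.7 + (+0.01300)·(180) + (+0.01600)·(160) = 540.7 +2.340 +2.560 = 545.600 ft.

545.6 ft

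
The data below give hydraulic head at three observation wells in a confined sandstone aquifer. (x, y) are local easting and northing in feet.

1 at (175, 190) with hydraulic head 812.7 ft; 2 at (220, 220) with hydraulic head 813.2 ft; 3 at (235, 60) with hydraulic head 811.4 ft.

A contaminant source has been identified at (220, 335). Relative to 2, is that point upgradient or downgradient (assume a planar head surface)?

With h = a·x + b·y + c and 1 as origin, the differences give:
  45·a + 30·b = +0.5
  60·a + (-130)·b = -1.3
Eliminate b (×(-130) and ×30, subtract): -7650·a = -26.00 → a = ∂h/∂x = +0.003399
Back-substitute: b = ∂h/∂y = +0.01157.
Head at (220, 335) = 812.7 + (+0.003399)·(45) + (+0.01157)·(145) = 814.53 ft.
That is higher than the 813.2 ft at 2, so the point is upgradient.

upgradient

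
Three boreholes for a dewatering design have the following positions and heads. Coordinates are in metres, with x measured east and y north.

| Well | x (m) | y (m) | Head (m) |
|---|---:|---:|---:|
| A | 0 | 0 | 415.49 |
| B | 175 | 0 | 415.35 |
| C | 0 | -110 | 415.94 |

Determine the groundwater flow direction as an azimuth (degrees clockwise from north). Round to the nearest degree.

011°

∂h/∂x = (415.35 − 415.49) / (175 − 0) = -0.0008000
∂h/∂y = (415.94 − 415.49) / (-110 − 0) = -0.004091
Flow direction (−∇h) has components (+0.0008000 E, +0.004091 N).
Azimuth = atan2(E, N) = atan2(+0.0008000, +0.004091) = 11.1° ≈ 011°.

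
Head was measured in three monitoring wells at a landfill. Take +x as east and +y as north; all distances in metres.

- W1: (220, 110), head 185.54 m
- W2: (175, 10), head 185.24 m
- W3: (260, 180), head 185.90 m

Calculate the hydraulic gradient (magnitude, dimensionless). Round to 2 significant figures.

0.018

Taking W1 as reference: W2−W1 = (-45, -100, -0.30); W3−W1 = (40, 70, +0.36).
Determinant of the coordinate differences = (-45)·70 − 40·(-100) = 850.
∂h/∂x = [(-0.30)·70 − (+0.36)·(-100)] / 850 = +0.01765
∂h/∂y = [(-45)·(+0.36) − 40·(-0.30)] / 850 = -0.004941
|∇h| = √(0.01765² + -0.004941²) = 0.01833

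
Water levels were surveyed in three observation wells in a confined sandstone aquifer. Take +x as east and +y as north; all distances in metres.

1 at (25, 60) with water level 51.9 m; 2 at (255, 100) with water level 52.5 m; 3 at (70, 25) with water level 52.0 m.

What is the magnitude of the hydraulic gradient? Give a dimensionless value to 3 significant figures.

0.00257

Differences from 1: to 2 (Δx, Δy, Δh) = (230, 40, +0.6); to 3 = (45, -35, +0.1).
Solve a·Δx + b·Δy = Δh: det = 230·(-35) − 45·40 = -9850.
∂h/∂x = [(+0.6)·(-35) − (+0.1)·40] / -9850 = +0.002538
∂h/∂y = [230·(+0.1) − 45·(+0.6)] / -9850 = +0.0004061
|∇h| = √(0.002538² + 0.0004061²) = 0.00257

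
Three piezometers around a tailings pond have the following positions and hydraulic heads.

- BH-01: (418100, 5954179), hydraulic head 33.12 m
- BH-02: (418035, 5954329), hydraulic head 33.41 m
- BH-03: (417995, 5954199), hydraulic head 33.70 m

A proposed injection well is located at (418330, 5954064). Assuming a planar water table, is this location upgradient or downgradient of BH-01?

Differences from BH-01: to BH-02 (Δx, Δy, Δh) = (-65, 150, +0.29); to BH-03 = (-105, 20, +0.58).
Solve a·Δx + b·Δy = Δh: det = (-65)·20 − (-105)·150 = 14450.
∂h/∂x = [(+0.29)·20 − (+0.58)·150] / 14450 = -0.005619
∂h/∂y = [(-65)·(+0.58) − (-105)·(+0.29)] / 14450 = -0.0005017
Head at (418330, 5954064) = 33.12 + (-0.005619)·(230) + (-0.0005017)·(-115) = 31.89 m.
That is lower than the 33.12 m at BH-01, so the point is downgradient.

downgradient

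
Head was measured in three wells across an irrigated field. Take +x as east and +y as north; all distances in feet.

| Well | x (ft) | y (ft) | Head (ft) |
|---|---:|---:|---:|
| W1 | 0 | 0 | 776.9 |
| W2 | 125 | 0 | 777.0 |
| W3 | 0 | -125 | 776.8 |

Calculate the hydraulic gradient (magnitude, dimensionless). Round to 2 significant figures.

0.0011

∂h/∂x = (777.0 − 776.9) / (125 − 0) = +0.0008000
∂h/∂y = (776.8 − 776.9) / (-125 − 0) = +0.0008000
|∇h| = √(0.0008000² + 0.0008000²) = 0.001131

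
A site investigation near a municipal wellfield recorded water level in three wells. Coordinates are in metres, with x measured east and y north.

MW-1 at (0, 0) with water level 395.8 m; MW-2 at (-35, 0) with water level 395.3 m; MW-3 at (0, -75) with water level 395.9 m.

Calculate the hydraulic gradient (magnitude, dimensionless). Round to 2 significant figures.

0.014

∂h/∂x = (395.3 − 395.8) / (-35 − 0) = +0.01429
∂h/∂y = (395.9 − 395.8) / (-75 − 0) = -0.001333
|∇h| = √(0.01429² + -0.001333²) = 0.01435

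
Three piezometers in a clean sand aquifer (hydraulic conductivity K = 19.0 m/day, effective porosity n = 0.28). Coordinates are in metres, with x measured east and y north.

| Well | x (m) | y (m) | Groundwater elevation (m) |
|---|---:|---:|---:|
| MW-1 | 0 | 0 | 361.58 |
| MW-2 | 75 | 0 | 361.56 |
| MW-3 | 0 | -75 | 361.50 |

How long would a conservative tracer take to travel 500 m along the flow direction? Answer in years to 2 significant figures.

∂h/∂x = (361.56 − 361.58) / (75 − 0) = -0.0002667
∂h/∂y = (361.50 − 361.58) / (-75 − 0) = +0.001067
|∇h| = √(-0.0002667² + 0.001067²) = 0.0011
Seepage velocity v = K·i/n = 19.0 × 0.0011 / 0.28 = 0.07464 m/day.
t = 500 / 0.07464 = 6699 days = 18.3 years.

18 years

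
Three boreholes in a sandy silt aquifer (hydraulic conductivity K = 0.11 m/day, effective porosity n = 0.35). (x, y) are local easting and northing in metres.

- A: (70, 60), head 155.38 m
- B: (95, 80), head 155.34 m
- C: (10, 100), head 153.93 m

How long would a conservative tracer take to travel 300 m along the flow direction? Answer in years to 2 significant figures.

120 years

Three-point gradient (reference A): Δ to B = (25, 20, -0.04), Δ to C = (-60, 40, -1.45).
∂h/∂x = +0.01245, ∂h/∂y = -0.01757 (det = 2200).
|∇h| = √(0.01245² + -0.01757²) = 0.02153
Seepage velocity v = K·i/n = 0.11 × 0.02153 / 0.35 = 0.006767 m/day.
t = 300 / 0.006767 = 4.433e+04 days = 121 years.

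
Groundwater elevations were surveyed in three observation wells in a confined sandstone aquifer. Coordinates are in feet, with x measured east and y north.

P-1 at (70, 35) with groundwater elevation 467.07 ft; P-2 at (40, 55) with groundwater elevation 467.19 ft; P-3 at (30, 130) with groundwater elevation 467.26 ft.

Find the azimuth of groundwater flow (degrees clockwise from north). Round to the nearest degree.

With h = a·x + b·y + c and P-1 as origin, the differences give:
  (-30)·a + 20·b = +0.12
  (-40)·a + 95·b = +0.19
Eliminate b (×95 and ×20, subtract): -2050·a = 7.600 → a = ∂h/∂x = -0.003707
Back-substitute: b = ∂h/∂y = +0.0004390.
Flow direction (−∇h) has components (+0.003707 E, -0.0004390 N).
Azimuth = atan2(E, N) = atan2(+0.003707, -0.0004390) = 96.8° ≈ 097°.

097°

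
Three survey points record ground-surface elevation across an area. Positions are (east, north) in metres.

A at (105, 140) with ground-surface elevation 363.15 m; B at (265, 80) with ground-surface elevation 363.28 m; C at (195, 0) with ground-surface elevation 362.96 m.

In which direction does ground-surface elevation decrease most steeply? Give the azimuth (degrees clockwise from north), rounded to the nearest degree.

Differences from A: to B (Δx, Δy, Δh) = (160, -60, +0.13); to C = (90, -140, -0.19).
Determinant of the coordinate differences = 160·(-140) − 90·(-60) = -17000.
∂z/∂x = [(+0.13)·(-140) − (-0.19)·(-60)] / -17000 = +0.001741
∂z/∂y = [160·(-0.19) − 90·(+0.13)] / -17000 = +0.002476
Steepest decrease is along −∇f: components (-0.001741 E, -0.002476 N).
Azimuth = atan2(-0.001741, -0.002476) = 215.1° ≈ 215°.

215°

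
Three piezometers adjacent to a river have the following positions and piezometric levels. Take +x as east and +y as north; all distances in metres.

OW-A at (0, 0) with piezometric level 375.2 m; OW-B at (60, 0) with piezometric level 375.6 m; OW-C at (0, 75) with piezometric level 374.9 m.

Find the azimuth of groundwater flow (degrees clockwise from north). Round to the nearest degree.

∂h/∂x = (375.6 − 375.2) / (60 − 0) = +0.006667
∂h/∂y = (374.9 − 375.2) / (75 − 0) = -0.004000
Flow direction (−∇h) has components (-0.006667 E, +0.004000 N).
Azimuth = atan2(E, N) = atan2(-0.006667, +0.004000) = 301.0° ≈ 301°.

301°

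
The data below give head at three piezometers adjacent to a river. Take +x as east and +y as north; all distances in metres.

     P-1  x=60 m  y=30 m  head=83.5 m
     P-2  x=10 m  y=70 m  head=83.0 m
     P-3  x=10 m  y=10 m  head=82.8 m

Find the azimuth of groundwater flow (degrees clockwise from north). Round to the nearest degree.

Differences from P-1: to P-2 (Δx, Δy, Δh) = (-50, 40, -0.5); to P-3 = (-50, -20, -0.7).
Solve a·Δx + b·Δy = Δh: det = (-50)·(-20) − (-50)·40 = 3000.
∂h/∂x = [(-0.5)·(-20) − (-0.7)·40] / 3000 = +0.01267
∂h/∂y = [(-50)·(-0.7) − (-50)·(-0.5)] / 3000 = +0.003333
Flow direction (−∇h) has components (-0.01267 E, -0.003333 N).
Azimuth = atan2(E, N) = atan2(-0.01267, -0.003333) = 255.3° ≈ 255°.

255°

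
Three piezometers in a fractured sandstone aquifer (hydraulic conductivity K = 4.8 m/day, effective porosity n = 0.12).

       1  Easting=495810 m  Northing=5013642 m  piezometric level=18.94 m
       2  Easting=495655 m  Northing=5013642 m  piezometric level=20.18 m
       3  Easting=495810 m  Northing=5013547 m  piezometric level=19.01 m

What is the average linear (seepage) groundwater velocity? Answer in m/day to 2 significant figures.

∂h/∂x = (20.18 − 18.94) / (495655 − 495810) = -0.008000
∂h/∂y = (19.01 − 18.94) / (5013547 − 5013642) = -0.0007368
|∇h| = √(-0.008000² + -0.0007368²) = 0.008034
Seepage velocity v = K·i/n = 4.8 × 0.008034 / 0.12 = 0.3214 m/day.

0.32 m/day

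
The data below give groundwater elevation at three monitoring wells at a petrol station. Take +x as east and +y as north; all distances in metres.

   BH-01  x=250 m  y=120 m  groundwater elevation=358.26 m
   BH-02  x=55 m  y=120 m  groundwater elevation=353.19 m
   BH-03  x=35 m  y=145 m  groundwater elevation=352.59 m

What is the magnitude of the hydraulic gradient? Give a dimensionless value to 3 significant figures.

0.0262

Three-point gradient (reference BH-01): Δ to BH-02 = (-195, 0, -5.07), Δ to BH-03 = (-215, 25, -5.67).
∂h/∂x = +0.02600, ∂h/∂y = -0.003200 (det = -4875).
|∇h| = √(0.02600² + -0.003200²) = 0.0262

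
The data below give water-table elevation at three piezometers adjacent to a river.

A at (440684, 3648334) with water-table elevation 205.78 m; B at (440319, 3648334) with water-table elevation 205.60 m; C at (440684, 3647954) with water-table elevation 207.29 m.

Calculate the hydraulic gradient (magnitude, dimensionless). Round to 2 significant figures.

0.0040

∂h/∂x = (205.60 − 205.78) / (440319 − 440684) = +0.0004932
∂h/∂y = (207.29 − 205.78) / (3647954 − 3648334) = -0.003974
|∇h| = √(0.0004932² + -0.003974²) = 0.004004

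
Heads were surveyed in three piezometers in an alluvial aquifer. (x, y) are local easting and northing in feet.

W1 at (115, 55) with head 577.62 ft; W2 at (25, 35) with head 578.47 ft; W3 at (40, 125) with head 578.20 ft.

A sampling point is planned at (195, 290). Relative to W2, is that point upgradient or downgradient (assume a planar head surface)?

downgradient

With h = a·x + b·y + c and W1 as origin, the differences give:
  (-90)·a + (-20)·b = +0.85
  (-75)·a + 70·b = +0.58
Eliminate b (×70 and ×(-20), subtract): -7800·a = 71.100 → a = ∂h/∂x = -0.009115
Back-substitute: b = ∂h/∂y = -0.001481.
Head at (195, 290) = 577.62 + (-0.009115)·(80) + (-0.001481)·(235) = 576.54 ft.
That is lower than the 578.47 ft at W2, so the point is downgradient.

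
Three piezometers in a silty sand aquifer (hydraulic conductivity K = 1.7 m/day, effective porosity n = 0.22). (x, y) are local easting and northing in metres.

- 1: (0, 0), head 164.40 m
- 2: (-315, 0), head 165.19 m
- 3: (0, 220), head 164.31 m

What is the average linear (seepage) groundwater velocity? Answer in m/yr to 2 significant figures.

7.2 m/yr

∂h/∂x = (165.19 − 164.40) / (-315 − 0) = -0.002508
∂h/∂y = (164.31 − 164.40) / (220 − 0) = -0.0004091
|∇h| = √(-0.002508² + -0.0004091²) = 0.002541
Seepage velocity v = K·i/n = 1.7 × 0.002541 / 0.22 = 0.01963 m/day = 7.17 m/yr.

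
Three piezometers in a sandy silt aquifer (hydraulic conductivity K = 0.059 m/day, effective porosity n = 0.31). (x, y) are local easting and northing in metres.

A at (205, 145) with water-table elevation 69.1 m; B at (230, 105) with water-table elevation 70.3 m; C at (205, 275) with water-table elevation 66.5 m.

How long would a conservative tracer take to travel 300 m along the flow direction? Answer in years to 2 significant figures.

170 years

Three-point gradient (reference A): Δ to B = (25, -40, +1.2), Δ to C = (0, 130, -2.6).
∂h/∂x = +0.01600, ∂h/∂y = -0.02000 (det = 3250).
|∇h| = √(0.01600² + -0.02000²) = 0.02561
Seepage velocity v = K·i/n = 0.059 × 0.02561 / 0.31 = 0.004874 m/day.
t = 300 / 0.004874 = 6.155e+04 days = 169 years.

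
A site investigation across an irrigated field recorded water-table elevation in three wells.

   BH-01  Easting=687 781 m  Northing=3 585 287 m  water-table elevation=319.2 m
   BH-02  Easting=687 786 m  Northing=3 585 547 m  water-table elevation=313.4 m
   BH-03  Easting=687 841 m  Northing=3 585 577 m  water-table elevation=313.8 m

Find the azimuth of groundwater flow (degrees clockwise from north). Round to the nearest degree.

With h = a·x + b·y + c and BH-01 as origin, the differences give:
  5·a + 260·b = -5.8
  60·a + 290·b = -5.4
Eliminate b (×290 and ×260, subtract): -14150·a = -278.00 → a = ∂h/∂x = +0.01965
Back-substitute: b = ∂h/∂y = -0.02269.
Flow direction (−∇h) has components (-0.01965 E, +0.02269 N).
Azimuth = atan2(E, N) = atan2(-0.01965, +0.02269) = 319.1° ≈ 319°.

319°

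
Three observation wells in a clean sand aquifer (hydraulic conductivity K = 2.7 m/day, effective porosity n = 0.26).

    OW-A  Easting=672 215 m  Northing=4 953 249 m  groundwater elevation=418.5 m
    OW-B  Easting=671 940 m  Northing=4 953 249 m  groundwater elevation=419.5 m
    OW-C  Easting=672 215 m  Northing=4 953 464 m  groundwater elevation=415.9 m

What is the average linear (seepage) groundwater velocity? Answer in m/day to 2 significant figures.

∂h/∂x = (419.5 − 418.5) / (671940 − 672215) = -0.003636
∂h/∂y = (415.9 − 418.5) / (4953464 − 4953249) = -0.01209
|∇h| = √(-0.003636² + -0.01209²) = 0.01262
Seepage velocity v = K·i/n = 2.7 × 0.01262 / 0.26 = 0.1311 m/day.

0.13 m/day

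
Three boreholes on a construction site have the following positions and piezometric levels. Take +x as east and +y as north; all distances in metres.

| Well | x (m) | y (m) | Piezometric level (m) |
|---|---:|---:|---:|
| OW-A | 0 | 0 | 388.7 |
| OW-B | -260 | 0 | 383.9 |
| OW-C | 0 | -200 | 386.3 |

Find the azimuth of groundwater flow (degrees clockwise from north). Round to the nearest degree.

∂h/∂x = (383.9 − 388.7) / (-260 − 0) = +0.01846
∂h/∂y = (386.3 − 388.7) / (-200 − 0) = +0.01200
Flow direction (−∇h) has components (-0.01846 E, -0.01200 N).
Azimuth = atan2(E, N) = atan2(-0.01846, -0.01200) = 237.0° ≈ 237°.

237°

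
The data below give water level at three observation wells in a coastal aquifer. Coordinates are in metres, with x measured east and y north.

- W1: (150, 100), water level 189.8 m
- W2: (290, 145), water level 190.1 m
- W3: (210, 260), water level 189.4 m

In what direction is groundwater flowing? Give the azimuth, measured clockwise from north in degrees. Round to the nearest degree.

Differences from W1: to W2 (Δx, Δy, Δh) = (140, 45, +0.3); to W3 = (60, 160, -0.4).
Determinant of the coordinate differences = 140·160 − 60·45 = 19700.
∂h/∂x = [(+0.3)·160 − (-0.4)·45] / 19700 = +0.003350
∂h/∂y = [140·(-0.4) − 60·(+0.3)] / 19700 = -0.003756
Flow direction (−∇h) has components (-0.003350 E, +0.003756 N).
Azimuth = atan2(E, N) = atan2(-0.003350, +0.003756) = 318.3° ≈ 318°.

318°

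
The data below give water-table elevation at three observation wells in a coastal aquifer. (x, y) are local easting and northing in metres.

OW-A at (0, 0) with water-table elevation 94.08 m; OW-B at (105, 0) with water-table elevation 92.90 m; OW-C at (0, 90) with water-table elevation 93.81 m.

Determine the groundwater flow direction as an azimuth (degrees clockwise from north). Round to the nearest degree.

∂h/∂x = (92.90 − 94.08) / (105 − 0) = -0.01124
∂h/∂y = (93.81 − 94.08) / (90 − 0) = -0.003000
Flow direction (−∇h) has components (+0.01124 E, +0.003000 N).
Azimuth = atan2(E, N) = atan2(+0.01124, +0.003000) = 75.1° ≈ 075°.

075°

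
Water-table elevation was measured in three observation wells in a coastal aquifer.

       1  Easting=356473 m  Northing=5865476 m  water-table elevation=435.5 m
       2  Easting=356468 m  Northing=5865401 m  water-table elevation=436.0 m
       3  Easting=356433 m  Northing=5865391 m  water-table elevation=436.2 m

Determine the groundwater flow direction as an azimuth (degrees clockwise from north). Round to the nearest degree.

Three-point gradient (reference 1): Δ to 2 = (-5, -75, +0.5), Δ to 3 = (-40, -85, +0.7).
∂h/∂x = -0.003883, ∂h/∂y = -0.006408 (det = -2575).
Flow direction (−∇h) has components (+0.003883 E, +0.006408 N).
Azimuth = atan2(E, N) = atan2(+0.003883, +0.006408) = 31.2° ≈ 031°.

031°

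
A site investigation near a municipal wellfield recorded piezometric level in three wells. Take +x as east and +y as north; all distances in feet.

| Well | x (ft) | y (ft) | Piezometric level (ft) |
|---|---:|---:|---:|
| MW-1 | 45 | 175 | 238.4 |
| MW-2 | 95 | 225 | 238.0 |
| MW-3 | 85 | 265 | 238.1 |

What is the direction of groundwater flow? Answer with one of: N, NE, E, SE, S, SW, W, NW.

E

Taking MW-1 as reference: MW-2−MW-1 = (50, 50, -0.4); MW-3−MW-1 = (40, 90, -0.3).
Solve a·Δx + b·Δy = Δh: det = 50·90 − 40·50 = 2500.
∂h/∂x = [(-0.4)·90 − (-0.3)·50] / 2500 = -0.008400
∂h/∂y = [50·(-0.3) − 40·(-0.4)] / 2500 = +0.0004000
Flow = −∇h = (+0.008400 east, -0.0004000 north), which points east.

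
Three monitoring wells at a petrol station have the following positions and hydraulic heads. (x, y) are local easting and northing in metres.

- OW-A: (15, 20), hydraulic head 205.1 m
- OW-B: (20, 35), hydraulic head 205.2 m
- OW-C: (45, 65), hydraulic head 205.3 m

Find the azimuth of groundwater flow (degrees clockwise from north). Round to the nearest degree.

143°

With h = a·x + b·y + c and OW-A as origin, the differences give:
  5·a + 15·b = +0.1
  30·a + 45·b = +0.2
Eliminate b (×45 and ×15, subtract): -225·a = 1.50 → a = ∂h/∂x = -0.006667
Back-substitute: b = ∂h/∂y = +0.008889.
Flow direction (−∇h) has components (+0.006667 E, -0.008889 N).
Azimuth = atan2(E, N) = atan2(+0.006667, -0.008889) = 143.1° ≈ 143°.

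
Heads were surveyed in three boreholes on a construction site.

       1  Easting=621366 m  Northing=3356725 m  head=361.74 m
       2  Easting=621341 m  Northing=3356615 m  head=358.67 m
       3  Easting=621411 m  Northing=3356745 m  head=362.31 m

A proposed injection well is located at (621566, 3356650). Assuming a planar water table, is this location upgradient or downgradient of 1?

Differences from 1: to 2 (Δx, Δy, Δh) = (-25, -110, -3.07); to 3 = (45, 20, +0.57).
Determinant of the coordinate differences = (-25)·20 − 45·(-110) = 4450.
∂h/∂x = [(-3.07)·20 − (+0.57)·(-110)] / 4450 = +0.0002921
∂h/∂y = [(-25)·(+0.57) − 45·(-3.07)] / 4450 = +0.02784
Head at (621566, 3356650) = 361.74 + (+0.0002921)·(200) + (+0.02784)·(-75) = 359.71 m.
That is lower than the 361.74 m at 1, so the point is downgradient.

downgradient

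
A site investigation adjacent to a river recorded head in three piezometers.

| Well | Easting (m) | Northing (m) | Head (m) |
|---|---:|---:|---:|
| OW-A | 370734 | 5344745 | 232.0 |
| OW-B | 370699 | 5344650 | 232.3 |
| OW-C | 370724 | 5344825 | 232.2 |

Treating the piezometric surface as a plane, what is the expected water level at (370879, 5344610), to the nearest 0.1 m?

230.2 m

With h = a·x + b·y + c and OW-A as origin, the differences give:
  (-35)·a + (-95)·b = +0.3
  (-10)·a + 80·b = +0.2
Eliminate b (×80 and ×(-95), subtract): -3750·a = 43.00 → a = ∂h/∂x = -0.01147
Back-substitute: b = ∂h/∂y = +0.001067.
h(370879, 5344610) = 232.0 + (-0.01147)·(145) + (+0.001067)·(-135) = 232.0 -1.663 -0.144 = 230.193 m.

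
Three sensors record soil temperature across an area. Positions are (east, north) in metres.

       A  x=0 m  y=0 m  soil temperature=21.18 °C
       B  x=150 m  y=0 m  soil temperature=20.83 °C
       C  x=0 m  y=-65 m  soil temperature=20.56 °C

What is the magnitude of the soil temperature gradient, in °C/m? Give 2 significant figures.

0.0098 °C/m

∂T/∂x = (20.83 − 21.18) / (150 − 0) = -0.002333
∂T/∂y = (20.56 − 21.18) / (-65 − 0) = +0.009538
|∇f| = √(-0.002333² + 0.009538²) = 0.009819 °C/m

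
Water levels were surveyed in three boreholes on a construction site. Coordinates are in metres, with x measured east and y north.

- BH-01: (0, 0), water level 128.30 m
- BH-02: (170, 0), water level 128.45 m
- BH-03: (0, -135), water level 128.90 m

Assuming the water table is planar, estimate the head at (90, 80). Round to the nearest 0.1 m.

∂h/∂x = (128.45 − 128.30) / (170 − 0) = +0.0008824
∂h/∂y = (128.90 − 128.30) / (-135 − 0) = -0.004444
h(90, 80) = 128.30 + (+0.0008824)·(90) + (-0.004444)·(80) = 128.30 +0.079 -0.356 = 128.024 m.

128.0 m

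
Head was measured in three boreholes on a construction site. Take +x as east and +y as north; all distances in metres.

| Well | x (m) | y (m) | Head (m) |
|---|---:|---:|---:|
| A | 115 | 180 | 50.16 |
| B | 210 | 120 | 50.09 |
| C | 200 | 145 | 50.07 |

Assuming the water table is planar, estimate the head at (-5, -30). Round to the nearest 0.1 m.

50.7 m

Taking A as reference: B−A = (95, -60, -0.07); C−A = (85, -35, -0.09).
Determinant of the coordinate differences = 95·(-35) − 85·(-60) = 1775.
∂h/∂x = [(-0.07)·(-35) − (-0.09)·(-60)] / 1775 = -0.001662
∂h/∂y = [95·(-0.09) − 85·(-0.07)] / 1775 = -0.001465
h(-5, -30) = 50.16 + (-0.001662)·(-120) + (-0.001465)·(-210) = 50.16 +0.199 +0.308 = 50.667 m.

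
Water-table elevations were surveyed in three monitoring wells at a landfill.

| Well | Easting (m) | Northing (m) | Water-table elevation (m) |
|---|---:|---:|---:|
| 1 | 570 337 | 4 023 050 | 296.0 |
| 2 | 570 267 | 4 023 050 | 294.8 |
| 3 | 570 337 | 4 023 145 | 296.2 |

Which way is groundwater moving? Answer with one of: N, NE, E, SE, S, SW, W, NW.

W

∂h/∂x = (294.8 − 296.0) / (570267 − 570337) = +0.01714
∂h/∂y = (296.2 − 296.0) / (4023145 − 4023050) = +0.002105
Flow = −∇h = (-0.01714 east, -0.002105 north), which points west.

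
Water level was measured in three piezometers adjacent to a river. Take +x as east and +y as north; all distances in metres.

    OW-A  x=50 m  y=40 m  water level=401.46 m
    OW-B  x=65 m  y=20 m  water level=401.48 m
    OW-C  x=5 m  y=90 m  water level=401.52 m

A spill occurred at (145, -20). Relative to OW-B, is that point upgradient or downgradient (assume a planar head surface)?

Taking OW-A as reference: OW-B−OW-A = (15, -20, +0.02); OW-C−OW-A = (-45, 50, +0.06).
Solve a·Δx + b·Δy = Δh: det = 15·50 − (-45)·(-20) = -150.
∂h/∂x = [(+0.02)·50 − (+0.06)·(-20)] / -150 = -0.01467
∂h/∂y = [15·(+0.06) − (-45)·(+0.02)] / -150 = -0.01200
Head at (145, -20) = 401.46 + (-0.01467)·(95) + (-0.01200)·(-60) = 400.79 m.
That is lower than the 401.48 m at OW-B, so the point is downgradient.

downgradient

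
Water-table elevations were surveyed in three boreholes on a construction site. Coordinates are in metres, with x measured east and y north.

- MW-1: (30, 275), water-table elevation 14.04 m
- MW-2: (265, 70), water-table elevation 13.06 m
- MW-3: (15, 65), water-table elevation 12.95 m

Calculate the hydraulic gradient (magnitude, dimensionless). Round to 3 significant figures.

0.00518

Differences from MW-1: to MW-2 (Δx, Δy, Δh) = (235, -205, -0.98); to MW-3 = (-15, -210, -1.09).
Determinant of the coordinate differences = 235·(-210) − (-15)·(-205) = -52425.
∂h/∂x = [(-0.98)·(-210) − (-1.09)·(-205)] / -52425 = +0.0003367
∂h/∂y = [235·(-1.09) − (-15)·(-0.98)] / -52425 = +0.005166
|∇h| = √(0.0003367² + 0.005166²) = 0.005177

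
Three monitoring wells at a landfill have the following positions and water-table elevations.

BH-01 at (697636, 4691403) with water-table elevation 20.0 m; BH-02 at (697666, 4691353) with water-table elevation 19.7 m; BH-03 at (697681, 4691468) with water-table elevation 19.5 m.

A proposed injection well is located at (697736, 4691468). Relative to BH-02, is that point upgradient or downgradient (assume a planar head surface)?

downgradient

Three-point gradient (reference BH-01): Δ to BH-02 = (30, -50, -0.3), Δ to BH-03 = (45, 65, -0.5).
∂h/∂x = -0.01060, ∂h/∂y = -0.0003571 (det = 4200).
Head at (697736, 4691468) = 20.0 + (-0.01060)·(100) + (-0.0003571)·(65) = 18.92 m.
That is lower than the 19.7 m at BH-02, so the point is downgradient.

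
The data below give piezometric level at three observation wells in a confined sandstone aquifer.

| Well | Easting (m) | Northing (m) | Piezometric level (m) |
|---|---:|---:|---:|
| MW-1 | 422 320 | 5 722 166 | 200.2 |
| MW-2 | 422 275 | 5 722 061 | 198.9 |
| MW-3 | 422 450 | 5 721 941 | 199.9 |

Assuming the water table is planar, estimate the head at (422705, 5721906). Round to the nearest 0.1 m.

202.4 m

Differences from MW-1: to MW-2 (Δx, Δy, Δh) = (-45, -105, -1.3); to MW-3 = (130, -225, -0.3).
Solve a·Δx + b·Δy = Δh: det = (-45)·(-225) − 130·(-105) = 23775.
∂h/∂x = [(-1.3)·(-225) − (-0.3)·(-105)] / 23775 = +0.01098
∂h/∂y = [(-45)·(-0.3) − 130·(-1.3)] / 23775 = +0.007676
h(422705, 5721906) = 200.2 + (+0.01098)·(385) + (+0.007676)·(-260) = 200.2 +4.226 -1.996 = 202.431 m.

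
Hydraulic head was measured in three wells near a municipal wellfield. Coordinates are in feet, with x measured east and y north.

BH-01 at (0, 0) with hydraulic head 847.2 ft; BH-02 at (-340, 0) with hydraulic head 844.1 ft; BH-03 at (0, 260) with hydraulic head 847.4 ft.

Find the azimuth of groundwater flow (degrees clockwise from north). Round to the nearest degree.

∂h/∂x = (844.1 − 847.2) / (-340 − 0) = +0.009118
∂h/∂y = (847.4 − 847.2) / (260 − 0) = +0.0007692
Flow direction (−∇h) has components (-0.009118 E, -0.0007692 N).
Azimuth = atan2(E, N) = atan2(-0.009118, -0.0007692) = 265.2° ≈ 265°.

265°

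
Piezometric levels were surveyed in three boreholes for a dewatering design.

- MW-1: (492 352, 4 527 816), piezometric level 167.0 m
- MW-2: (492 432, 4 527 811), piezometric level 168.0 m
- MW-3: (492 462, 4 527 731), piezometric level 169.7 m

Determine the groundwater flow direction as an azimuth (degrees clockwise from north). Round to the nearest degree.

326°

Three-point gradient (reference MW-1): Δ to MW-2 = (80, -5, +1.0), Δ to MW-3 = (110, -85, +2.7).
∂h/∂x = +0.01144, ∂h/∂y = -0.01696 (det = -6250).
Flow direction (−∇h) has components (-0.01144 E, +0.01696 N).
Azimuth = atan2(E, N) = atan2(-0.01144, +0.01696) = 326.0° ≈ 326°.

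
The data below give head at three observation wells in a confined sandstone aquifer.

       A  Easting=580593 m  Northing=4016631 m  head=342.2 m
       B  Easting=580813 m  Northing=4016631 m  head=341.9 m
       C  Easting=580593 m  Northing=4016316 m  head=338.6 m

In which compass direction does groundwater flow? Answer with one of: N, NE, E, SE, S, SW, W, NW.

S

∂h/∂x = (341.9 − 342.2) / (580813 − 580593) = -0.001364
∂h/∂y = (338.6 − 342.2) / (4016316 − 4016631) = +0.01143
Flow = −∇h = (+0.001364 east, -0.01143 north), which points south.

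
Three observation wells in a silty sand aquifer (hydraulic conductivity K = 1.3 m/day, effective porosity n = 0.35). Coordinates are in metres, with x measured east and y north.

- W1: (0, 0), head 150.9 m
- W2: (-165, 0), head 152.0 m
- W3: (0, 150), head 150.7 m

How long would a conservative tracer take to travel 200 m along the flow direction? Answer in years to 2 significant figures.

∂h/∂x = (152.0 − 150.9) / (-165 − 0) = -0.006667
∂h/∂y = (150.7 − 150.9) / (150 − 0) = -0.001333
|∇h| = √(-0.006667² + -0.001333²) = 0.006799
Seepage velocity v = K·i/n = 1.3 × 0.006799 / 0.35 = 0.02525 m/day.
t = 200 / 0.02525 = 7921 days = 21.7 years.

22 years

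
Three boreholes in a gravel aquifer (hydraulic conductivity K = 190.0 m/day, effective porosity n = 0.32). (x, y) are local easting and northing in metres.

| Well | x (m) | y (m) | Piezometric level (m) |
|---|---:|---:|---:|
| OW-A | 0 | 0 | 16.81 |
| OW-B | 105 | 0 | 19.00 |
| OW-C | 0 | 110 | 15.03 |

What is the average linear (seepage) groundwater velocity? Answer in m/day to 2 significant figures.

∂h/∂x = (19.00 − 16.81) / (105 − 0) = +0.02086
∂h/∂y = (15.03 − 16.81) / (110 − 0) = -0.01618
|∇h| = √(0.02086² + -0.01618²) = 0.0264
Seepage velocity v = K·i/n = 190.0 × 0.0264 / 0.32 = 15.67 m/day.

16 m/day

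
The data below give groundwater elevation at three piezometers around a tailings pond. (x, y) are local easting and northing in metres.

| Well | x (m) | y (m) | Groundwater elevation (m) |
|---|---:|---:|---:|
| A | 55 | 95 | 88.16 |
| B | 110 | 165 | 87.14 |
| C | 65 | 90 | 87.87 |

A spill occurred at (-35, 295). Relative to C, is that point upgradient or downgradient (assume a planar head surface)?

upgradient

Differences from A: to B (Δx, Δy, Δh) = (55, 70, -1.02); to C = (10, -5, -0.29).
Determinant of the coordinate differences = 55·(-5) − 10·70 = -975.
∂h/∂x = [(-1.02)·(-5) − (-0.29)·70] / -975 = -0.02605
∂h/∂y = [55·(-0.29) − 10·(-1.02)] / -975 = +0.005897
Head at (-35, 295) = 88.16 + (-0.02605)·(-90) + (+0.005897)·(200) = 91.68 m.
That is higher than the 87.87 m at C, so the point is upgradient.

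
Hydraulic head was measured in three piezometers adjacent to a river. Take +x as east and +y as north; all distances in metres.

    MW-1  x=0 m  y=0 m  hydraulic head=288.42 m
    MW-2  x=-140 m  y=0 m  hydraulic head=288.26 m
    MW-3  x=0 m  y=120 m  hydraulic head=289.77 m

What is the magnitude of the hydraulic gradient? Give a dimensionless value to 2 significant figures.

∂h/∂x = (288.26 − 288.42) / (-140 − 0) = +0.001143
∂h/∂y = (289.77 − 288.42) / (120 − 0) = +0.01125
|∇h| = √(0.001143² + 0.01125²) = 0.01131

0.011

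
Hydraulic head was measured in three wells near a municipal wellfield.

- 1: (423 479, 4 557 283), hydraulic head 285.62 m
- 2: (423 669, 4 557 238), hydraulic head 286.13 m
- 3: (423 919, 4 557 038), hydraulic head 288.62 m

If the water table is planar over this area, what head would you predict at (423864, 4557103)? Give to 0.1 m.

287.8 m

Taking 1 as reference: 2−1 = (190, -45, +0.51); 3−1 = (440, -245, +3.00).
Determinant of the coordinate differences = 190·(-245) − 440·(-45) = -26750.
∂h/∂x = [(+0.51)·(-245) − (+3.00)·(-45)] / -26750 = -0.0003757
∂h/∂y = [190·(+3.00) − 440·(+0.51)] / -26750 = -0.01292
h(423864, 4557103) = 285.62 + (-0.0003757)·(385) + (-0.01292)·(-180) = 285.62 -0.145 +2.326 = 287.801 m.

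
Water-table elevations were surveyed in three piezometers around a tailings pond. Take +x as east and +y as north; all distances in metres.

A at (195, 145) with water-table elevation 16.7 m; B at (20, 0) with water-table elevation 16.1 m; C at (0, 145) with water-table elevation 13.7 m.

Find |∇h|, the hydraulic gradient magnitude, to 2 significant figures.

Taking A as reference: B−A = (-175, -145, -0.6); C−A = (-195, 0, -3.0).
Determinant of the coordinate differences = (-175)·0 − (-195)·(-145) = -28275.
∂h/∂x = [(-0.6)·0 − (-3.0)·(-145)] / -28275 = +0.01538
∂h/∂y = [(-175)·(-3.0) − (-195)·(-0.6)] / -28275 = -0.01443
|∇h| = √(0.01538² + -0.01443²) = 0.02109

0.021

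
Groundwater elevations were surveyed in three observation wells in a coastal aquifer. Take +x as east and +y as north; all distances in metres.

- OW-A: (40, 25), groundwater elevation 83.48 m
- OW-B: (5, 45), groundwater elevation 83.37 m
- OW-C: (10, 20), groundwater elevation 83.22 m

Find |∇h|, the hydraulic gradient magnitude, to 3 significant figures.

Three-point gradient (reference OW-A): Δ to OW-B = (-35, 20, -0.11), Δ to OW-C = (-30, -5, -0.26).
∂h/∂x = +0.007419, ∂h/∂y = +0.007484 (det = 775).
|∇h| = √(0.007419² + 0.007484²) = 0.01054

0.0105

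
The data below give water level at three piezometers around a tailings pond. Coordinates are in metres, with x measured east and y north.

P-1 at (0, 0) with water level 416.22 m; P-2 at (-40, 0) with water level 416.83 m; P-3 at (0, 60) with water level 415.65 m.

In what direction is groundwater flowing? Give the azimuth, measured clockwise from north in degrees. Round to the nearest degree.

058°

∂h/∂x = (416.83 − 416.22) / (-40 − 0) = -0.01525
∂h/∂y = (415.65 − 416.22) / (60 − 0) = -0.009500
Flow direction (−∇h) has components (+0.01525 E, +0.009500 N).
Azimuth = atan2(E, N) = atan2(+0.01525, +0.009500) = 58.1° ≈ 058°.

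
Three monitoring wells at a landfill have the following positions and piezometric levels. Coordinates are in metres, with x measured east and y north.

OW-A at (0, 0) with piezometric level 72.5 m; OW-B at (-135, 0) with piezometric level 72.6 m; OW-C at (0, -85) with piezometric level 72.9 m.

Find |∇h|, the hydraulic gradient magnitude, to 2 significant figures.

0.0048

∂h/∂x = (72.6 − 72.5) / (-135 − 0) = -0.0007407
∂h/∂y = (72.9 − 72.5) / (-85 − 0) = -0.004706
|∇h| = √(-0.0007407² + -0.004706²) = 0.004764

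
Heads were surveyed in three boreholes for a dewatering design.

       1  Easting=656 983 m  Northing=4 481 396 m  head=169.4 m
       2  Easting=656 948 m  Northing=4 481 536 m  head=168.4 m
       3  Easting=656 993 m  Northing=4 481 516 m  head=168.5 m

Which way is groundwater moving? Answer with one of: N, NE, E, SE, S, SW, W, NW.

N

Three-point gradient (reference 1): Δ to 2 = (-35, 140, -1.0), Δ to 3 = (10, 120, -0.9).
∂h/∂x = -0.001071, ∂h/∂y = -0.007411 (det = -5600).
Flow = −∇h = (+0.001071 east, +0.007411 north), which points north.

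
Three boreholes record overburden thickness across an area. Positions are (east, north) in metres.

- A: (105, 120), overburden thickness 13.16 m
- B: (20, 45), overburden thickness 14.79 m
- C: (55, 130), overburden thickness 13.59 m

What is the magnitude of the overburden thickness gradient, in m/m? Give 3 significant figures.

0.0144 m/m

With d = a·x + b·y + c and A as origin, the differences give:
  (-85)·a + (-75)·b = +1.63
  (-50)·a + 10·b = +0.43
Eliminate b (×10 and ×(-75), subtract): -4600·a = 48.550 → a = ∂d/∂x = -0.01055
Back-substitute: b = ∂d/∂y = -0.009772.
|∇f| = √(-0.01055² + -0.009772²) = 0.01438 m/m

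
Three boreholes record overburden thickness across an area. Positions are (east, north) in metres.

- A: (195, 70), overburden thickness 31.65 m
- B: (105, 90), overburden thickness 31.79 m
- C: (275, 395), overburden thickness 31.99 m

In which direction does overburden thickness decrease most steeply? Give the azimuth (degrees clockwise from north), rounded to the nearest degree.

137°

Taking A as reference: B−A = (-90, 20, +0.14); C−A = (80, 325, +0.34).
Determinant of the coordinate differences = (-90)·325 − 80·20 = -30850.
∂d/∂x = [(+0.14)·325 − (+0.34)·20] / -30850 = -0.001254
∂d/∂y = [(-90)·(+0.34) − 80·(+0.14)] / -30850 = +0.001355
Steepest decrease is along −∇f: components (+0.001254 E, -0.001355 N).
Azimuth = atan2(+0.001254, -0.001355) = 137.2° ≈ 137°.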